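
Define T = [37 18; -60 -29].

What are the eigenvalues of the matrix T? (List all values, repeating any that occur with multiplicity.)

1, 7

det(T - λI) = (37 - λ)(-29 - λ) - (18)·(-60) = λ^2 - 8λ + 7.
This factors as (λ - 1)·(λ - 7) = 0.
Eigenvalues: 1, 7.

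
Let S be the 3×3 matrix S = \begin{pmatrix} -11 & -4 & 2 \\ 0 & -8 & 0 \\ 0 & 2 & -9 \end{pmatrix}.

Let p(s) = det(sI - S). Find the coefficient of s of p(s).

259

p(s) = s^3 + 28s^2 + 259s + 792.
The coefficient of s is 259.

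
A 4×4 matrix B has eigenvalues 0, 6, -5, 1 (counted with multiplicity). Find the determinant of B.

det(B) is the product of the eigenvalues: (0) · (6) · (-5) · (1) = 0.

0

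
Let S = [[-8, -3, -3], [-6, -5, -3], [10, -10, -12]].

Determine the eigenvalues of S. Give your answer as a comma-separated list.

The characteristic polynomial is p(s) = det(sI - S).
Expanding along the first row, p(s) = s^3 + 25s^2 + 178s + 264.
Since p(-2) = 0, s = -2 is a root.
Factor out (s + 2): p(s) = (s + 2)·(s^2 + 23s + 132).
The quadratic factors as (s + 12)·(s + 11).
Eigenvalues: -12, -11, -2.

-12, -11, -2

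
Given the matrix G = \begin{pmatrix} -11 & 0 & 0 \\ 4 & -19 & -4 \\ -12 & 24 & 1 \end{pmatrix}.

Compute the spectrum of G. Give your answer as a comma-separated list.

Set up det(sI - G) = 0.
Cofactor expansion gives p(s) = s^3 + 29s^2 + 275s + 847.
Try s = -7: p(-7) = 0, so -7 is a root.
Dividing by (s + 7) leaves s^2 + 22s + 121.
The quadratic factor is (s + 11)^2.
Eigenvalues: -11, -11, -7.

-11, -11, -7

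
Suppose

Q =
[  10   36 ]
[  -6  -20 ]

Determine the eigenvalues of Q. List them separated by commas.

-8, -2

det(Q - sI) = (10 - s)(-20 - s) - (36)·(-6) = s^2 + 10s + 16.
This factors as (s + 8)·(s + 2) = 0.
Eigenvalues: -8, -2.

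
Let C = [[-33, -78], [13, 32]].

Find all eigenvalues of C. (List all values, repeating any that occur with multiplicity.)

-7, 6

det(C - rI) = (-33 - r)(32 - r) - (-78)·(13) = r^2 + r - 42.
This factors as (r + 7)·(r - 6) = 0.
Eigenvalues: -7, 6.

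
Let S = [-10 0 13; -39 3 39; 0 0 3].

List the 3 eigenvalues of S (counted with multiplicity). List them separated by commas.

Compute the characteristic polynomial p(λ) = det(λI - S).
Expanding along the first row, p(λ) = λ^3 + 4λ^2 - 51λ + 90.
Rational-root test: λ = 3 gives p(3) = 0.
Dividing by (λ - 3) leaves λ^2 + 7λ - 30.
The quadratic factors as (λ + 10)·(λ - 3).
Eigenvalues: -10, 3, 3.

-10, 3, 3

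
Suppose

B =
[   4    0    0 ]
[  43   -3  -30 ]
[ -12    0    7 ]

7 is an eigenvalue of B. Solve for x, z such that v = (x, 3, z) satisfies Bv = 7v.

We need (B - 7I)v = 0.
B - 7I = [[-3, 0, 0], [43, -10, -30], [-12, 0, 0]].
Row 1: (-3)·x + (0)·3 + (0)·z = 0
Row 2: (43)·x + (-10)·3 + (-30)·z = 0
Row 3: (-12)·x + (0)·3 + (0)·z = 0
Solving gives x = 0, z = -1.
Check: B·(0, 3, -1) = (0, 21, -7) = 7·(0, 3, -1).

0, -1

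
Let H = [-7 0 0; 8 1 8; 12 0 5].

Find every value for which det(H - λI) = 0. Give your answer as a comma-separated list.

-7, 1, 5

Compute the characteristic polynomial p(μ) = det(μI - H).
Cofactor expansion gives p(μ) = μ^3 + μ^2 - 37μ + 35.
Try μ = 5: p(5) = 0, so 5 is a root.
Factor out (μ - 5): p(μ) = (μ - 5)·(μ^2 + 6μ - 7).
The quadratic factors as (μ + 7)·(μ - 1).
Eigenvalues: -7, 1, 5.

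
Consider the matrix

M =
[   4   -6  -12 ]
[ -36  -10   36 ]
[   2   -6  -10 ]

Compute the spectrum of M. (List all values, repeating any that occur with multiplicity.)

-10, -8, 2

Set up det(sI - M) = 0.
Expanding the 3×3 determinant: p(s) = s^3 + 16s^2 + 44s - 160.
Try s = -8: p(-8) = 0, so -8 is a root.
Dividing by (s + 8) leaves s^2 + 8s - 20.
The quadratic factors as (s + 10)·(s - 2).
Eigenvalues: -10, -8, 2.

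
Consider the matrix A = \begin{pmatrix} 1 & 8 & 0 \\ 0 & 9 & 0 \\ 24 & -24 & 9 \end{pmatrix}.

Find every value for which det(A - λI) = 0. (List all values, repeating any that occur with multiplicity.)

Compute the characteristic polynomial p(λ) = det(λI - A).
Expanding along the first row, p(λ) = λ^3 - 19λ^2 + 99λ - 81.
Try λ = 1: p(1) = 0, so 1 is a root.
Factor out (λ - 1): p(λ) = (λ - 1)·(λ^2 - 18λ + 81).
The quadratic factor is (λ - 9)^2.
Eigenvalues: 1, 9, 9.

1, 9, 9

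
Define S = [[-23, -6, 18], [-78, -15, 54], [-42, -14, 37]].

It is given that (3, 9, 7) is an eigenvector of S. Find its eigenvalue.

Compute Sv: S·(3, 9, 7) = (3, 9, 7).
Since Sv = λv, compare component 1: 3 = λ·3, so λ = 1.

1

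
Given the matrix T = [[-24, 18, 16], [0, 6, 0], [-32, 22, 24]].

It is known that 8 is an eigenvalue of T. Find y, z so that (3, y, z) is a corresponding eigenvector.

We need (T - 8I)v = 0.
T - 8I = [[-32, 18, 16], [0, -2, 0], [-32, 22, 16]].
Row 1: (-32)·3 + (18)·y + (16)·z = 0
Row 2: (0)·3 + (-2)·y + (0)·z = 0
Row 3: (-32)·3 + (22)·y + (16)·z = 0
Solving gives y = 0, z = 6.
Check: T·(3, 0, 6) = (24, 0, 48) = 8·(3, 0, 6).

0, 6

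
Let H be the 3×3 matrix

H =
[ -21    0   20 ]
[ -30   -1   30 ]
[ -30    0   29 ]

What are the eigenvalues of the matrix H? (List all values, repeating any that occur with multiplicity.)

Set up det(λI - H) = 0.
Expanding along the first row, p(λ) = λ^3 - 7λ^2 - 17λ - 9.
Try λ = -1: p(-1) = 0, so -1 is a root.
Dividing by (λ + 1) leaves λ^2 - 8λ - 9.
The quadratic factors as (λ + 1)·(λ - 9).
Eigenvalues: -1, -1, 9.

-1, -1, 9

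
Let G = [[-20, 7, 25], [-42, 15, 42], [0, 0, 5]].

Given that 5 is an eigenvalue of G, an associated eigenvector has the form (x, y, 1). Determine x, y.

1, 0

We need (G - 5I)v = 0.
G - 5I = [[-25, 7, 25], [-42, 10, 42], [0, 0, 0]].
Row 1: (-25)·x + (7)·y + (25)·1 = 0
Row 2: (-42)·x + (10)·y + (42)·1 = 0
Row 3: (0)·x + (0)·y + (0)·1 = 0
Solving gives x = 1, y = 0.
Check: G·(1, 0, 1) = (5, 0, 5) = 5·(1, 0, 1).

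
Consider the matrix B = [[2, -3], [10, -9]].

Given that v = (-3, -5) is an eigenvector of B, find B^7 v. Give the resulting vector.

(6561, 10935)

First find the eigenvalue: Bv = (9, 15) = -3·(-3, -5), so λ = -3.
Then B^7 v = λ^7·v = (-3)^7·(-3, -5) = -2187·(-3, -5) = (6561, 10935).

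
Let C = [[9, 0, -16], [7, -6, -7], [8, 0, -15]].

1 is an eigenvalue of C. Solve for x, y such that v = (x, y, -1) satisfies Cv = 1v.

-2, -1

We need (C - 1I)v = 0.
C - 1I = [[8, 0, -16], [7, -7, -7], [8, 0, -16]].
Row 1: (8)·x + (0)·y + (-16)·-1 = 0
Row 2: (7)·x + (-7)·y + (-7)·-1 = 0
Row 3: (8)·x + (0)·y + (-16)·-1 = 0
Solving gives x = -2, y = -1.
Check: C·(-2, -1, -1) = (-2, -1, -1) = 1·(-2, -1, -1).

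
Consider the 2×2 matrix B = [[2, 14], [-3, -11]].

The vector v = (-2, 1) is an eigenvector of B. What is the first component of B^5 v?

First find the eigenvalue: Bv = (10, -5) = -5·(-2, 1), so λ = -5.
Then B^5 v = λ^5·v = (-5)^5·(-2, 1) = -3125·(-2, 1) = (6250, -3125).

6250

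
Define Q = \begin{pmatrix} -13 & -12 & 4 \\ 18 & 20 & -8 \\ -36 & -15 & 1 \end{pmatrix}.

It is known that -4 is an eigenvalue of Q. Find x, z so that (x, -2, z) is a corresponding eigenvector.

0, -6

We need (Q + 4I)v = 0.
Q + 4I = [[-9, -12, 4], [18, 24, -8], [-36, -15, 5]].
Row 1: (-9)·x + (-12)·-2 + (4)·z = 0
Row 2: (18)·x + (24)·-2 + (-8)·z = 0
Row 3: (-36)·x + (-15)·-2 + (5)·z = 0
Solving gives x = 0, z = -6.
Check: Q·(0, -2, -6) = (0, 8, 24) = -4·(0, -2, -6).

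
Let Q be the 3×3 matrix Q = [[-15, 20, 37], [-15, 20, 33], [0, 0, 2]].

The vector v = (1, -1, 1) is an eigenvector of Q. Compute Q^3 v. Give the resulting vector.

(8, -8, 8)

First find the eigenvalue: Qv = (2, -2, 2) = 2·(1, -1, 1), so λ = 2.
Then Q^3 v = λ^3·v = 2^3·(1, -1, 1) = 8·(1, -1, 1) = (8, -8, 8).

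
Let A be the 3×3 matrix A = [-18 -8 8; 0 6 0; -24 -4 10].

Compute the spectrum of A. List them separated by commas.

Compute the characteristic polynomial p(lambda) = det(lambda·I - A).
Cofactor expansion gives p(lambda) = lambda^3 + 2·lambda^2 - 36·lambda - 72.
Try lambda = -2: p(-2) = 0, so -2 is a root.
Dividing by (lambda + 2) leaves lambda^2 - 36.
The quadratic factors as (lambda + 6)·(lambda - 6).
Eigenvalues: -6, -2, 6.

-6, -2, 6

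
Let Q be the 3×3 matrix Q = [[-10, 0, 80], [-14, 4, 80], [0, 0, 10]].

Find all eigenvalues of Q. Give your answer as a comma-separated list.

The characteristic polynomial is p(λ) = det(λI - Q).
Expanding along the first row, p(λ) = λ^3 - 4λ^2 - 100λ + 400.
Try λ = 4: p(4) = 0, so 4 is a root.
Dividing by (λ - 4) leaves λ^2 - 100.
The quadratic factors as (λ + 10)·(λ - 10).
Eigenvalues: -10, 4, 10.

-10, 4, 10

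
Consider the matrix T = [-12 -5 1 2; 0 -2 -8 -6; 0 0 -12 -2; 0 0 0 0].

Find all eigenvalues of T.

T is upper triangular, so its eigenvalues are the diagonal entries.
Diagonal: -12, -2, -12, 0.

-12, -12, -2, 0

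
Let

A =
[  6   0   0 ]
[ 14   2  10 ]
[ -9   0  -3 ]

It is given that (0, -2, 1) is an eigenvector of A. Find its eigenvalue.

-3

Compute Av: A·(0, -2, 1) = (0, 6, -3).
Since Av = λv, compare component 2: 6 = λ·-2, so λ = -3.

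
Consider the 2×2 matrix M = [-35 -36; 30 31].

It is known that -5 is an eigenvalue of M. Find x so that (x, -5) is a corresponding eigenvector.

We need (M + 5I)v = 0.
M + 5I = [[-30, -36], [30, 36]].
Row 1: (-30)·x + (-36)·-5 = 0
Row 2: (30)·x + (36)·-5 = 0
Solving gives x = 6.
Check: M·(6, -5) = (-30, 25) = -5·(6, -5).

6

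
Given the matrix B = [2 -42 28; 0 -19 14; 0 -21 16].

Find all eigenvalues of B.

-5, 2, 2

Compute the characteristic polynomial p(s) = det(sI - B).
Cofactor expansion gives p(s) = s^3 + s^2 - 16s + 20.
Since p(2) = 0, s = 2 is a root.
Factor out (s - 2): p(s) = (s - 2)·(s^2 + 3s - 10).
The quadratic factors as (s + 5)·(s - 2).
Eigenvalues: -5, 2, 2.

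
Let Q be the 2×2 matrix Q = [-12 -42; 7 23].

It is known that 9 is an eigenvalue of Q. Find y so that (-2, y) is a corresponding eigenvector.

We need (Q - 9I)v = 0.
Q - 9I = [[-21, -42], [7, 14]].
Row 1: (-21)·-2 + (-42)·y = 0
Row 2: (7)·-2 + (14)·y = 0
Solving gives y = 1.
Check: Q·(-2, 1) = (-18, 9) = 9·(-2, 1).

1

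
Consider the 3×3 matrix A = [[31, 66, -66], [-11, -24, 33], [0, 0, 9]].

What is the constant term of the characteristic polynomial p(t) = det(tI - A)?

162

p(0) = det(0·I − A) = det(−A) = (−1)^3·det(A).
det(A) = -162, so p(0) = 162.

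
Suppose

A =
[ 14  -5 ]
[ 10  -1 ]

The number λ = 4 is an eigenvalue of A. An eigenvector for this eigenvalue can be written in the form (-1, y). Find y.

-2

We need (A - 4I)v = 0.
A - 4I = [[10, -5], [10, -5]].
Row 1: (10)·-1 + (-5)·y = 0
Row 2: (10)·-1 + (-5)·y = 0
Solving gives y = -2.
Check: A·(-1, -2) = (-4, -8) = 4·(-1, -2).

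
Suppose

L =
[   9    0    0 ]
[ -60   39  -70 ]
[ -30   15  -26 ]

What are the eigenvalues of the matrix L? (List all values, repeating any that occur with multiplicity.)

4, 9, 9

Set up det(lambda·I - L) = 0.
Expanding along the first row, p(lambda) = lambda^3 - 22·lambda^2 + 153·lambda - 324.
Rational-root test: lambda = 4 gives p(4) = 0.
Factor out (lambda - 4): p(lambda) = (lambda - 4)·(lambda^2 - 18·lambda + 81).
The quadratic factor is (lambda - 9)^2.
Eigenvalues: 4, 9, 9.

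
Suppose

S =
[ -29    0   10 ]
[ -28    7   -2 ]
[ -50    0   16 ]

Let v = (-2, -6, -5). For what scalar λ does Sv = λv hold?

Compute Sv: S·(-2, -6, -5) = (8, 24, 20).
Since Sv = λv, compare component 1: 8 = λ·-2, so λ = -4.

-4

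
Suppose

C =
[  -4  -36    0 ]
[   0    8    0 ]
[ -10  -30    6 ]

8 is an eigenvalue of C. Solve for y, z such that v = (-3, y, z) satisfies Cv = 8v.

We need (C - 8I)v = 0.
C - 8I = [[-12, -36, 0], [0, 0, 0], [-10, -30, -2]].
Row 1: (-12)·-3 + (-36)·y + (0)·z = 0
Row 2: (0)·-3 + (0)·y + (0)·z = 0
Row 3: (-10)·-3 + (-30)·y + (-2)·z = 0
Solving gives y = 1, z = 0.
Check: C·(-3, 1, 0) = (-24, 8, 0) = 8·(-3, 1, 0).

1, 0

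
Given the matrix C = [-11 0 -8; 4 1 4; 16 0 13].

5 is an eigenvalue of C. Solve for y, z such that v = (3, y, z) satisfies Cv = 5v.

-3, -6

We need (C - 5I)v = 0.
C - 5I = [[-16, 0, -8], [4, -4, 4], [16, 0, 8]].
Row 1: (-16)·3 + (0)·y + (-8)·z = 0
Row 2: (4)·3 + (-4)·y + (4)·z = 0
Row 3: (16)·3 + (0)·y + (8)·z = 0
Solving gives y = -3, z = -6.
Check: C·(3, -3, -6) = (15, -15, -30) = 5·(3, -3, -6).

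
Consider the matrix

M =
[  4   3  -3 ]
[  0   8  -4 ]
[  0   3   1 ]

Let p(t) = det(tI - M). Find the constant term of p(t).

p(t) = t^3 - 13t^2 + 56t - 80.
The constant term is -80.

-80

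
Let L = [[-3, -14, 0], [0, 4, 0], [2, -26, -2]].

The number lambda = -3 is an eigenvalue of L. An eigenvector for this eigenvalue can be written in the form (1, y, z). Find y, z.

0, -2

We need (L + 3I)v = 0.
L + 3I = [[0, -14, 0], [0, 7, 0], [2, -26, 1]].
Row 1: (0)·1 + (-14)·y + (0)·z = 0
Row 2: (0)·1 + (7)·y + (0)·z = 0
Row 3: (2)·1 + (-26)·y + (1)·z = 0
Solving gives y = 0, z = -2.
Check: L·(1, 0, -2) = (-3, 0, 6) = -3·(1, 0, -2).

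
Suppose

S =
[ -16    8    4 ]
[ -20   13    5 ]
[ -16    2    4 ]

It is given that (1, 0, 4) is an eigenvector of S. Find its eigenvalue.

Compute Sv: S·(1, 0, 4) = (0, 0, 0).
Since Sv = λv, compare component 1: 0 = λ·1, so λ = 0.

0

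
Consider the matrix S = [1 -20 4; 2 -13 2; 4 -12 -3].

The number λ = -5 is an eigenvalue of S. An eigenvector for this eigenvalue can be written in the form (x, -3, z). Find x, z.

-6, -6

We need (S + 5I)v = 0.
S + 5I = [[6, -20, 4], [2, -8, 2], [4, -12, 2]].
Row 1: (6)·x + (-20)·-3 + (4)·z = 0
Row 2: (2)·x + (-8)·-3 + (2)·z = 0
Row 3: (4)·x + (-12)·-3 + (2)·z = 0
Solving gives x = -6, z = -6.
Check: S·(-6, -3, -6) = (30, 15, 30) = -5·(-6, -3, -6).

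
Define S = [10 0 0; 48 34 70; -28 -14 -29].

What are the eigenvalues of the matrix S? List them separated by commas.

The characteristic polynomial is p(s) = det(sI - S).
Expanding the 3×3 determinant: p(s) = s^3 - 15s^2 + 44s + 60.
Rational-root test: s = -1 gives p(-1) = 0.
Factor out (s + 1): p(s) = (s + 1)·(s^2 - 16s + 60).
The quadratic factors as (s - 6)·(s - 10).
Eigenvalues: -1, 6, 10.

-1, 6, 10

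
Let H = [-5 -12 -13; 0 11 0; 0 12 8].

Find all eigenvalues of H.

Compute the characteristic polynomial p(λ) = det(λI - H).
Expanding the 3×3 determinant: p(λ) = λ^3 - 14λ^2 - 7λ + 440.
Rational-root test: λ = 11 gives p(11) = 0.
Factor out (λ - 11): p(λ) = (λ - 11)·(λ^2 - 3λ - 40).
The quadratic factors as (λ + 5)·(λ - 8).
Eigenvalues: -5, 8, 11.

-5, 8, 11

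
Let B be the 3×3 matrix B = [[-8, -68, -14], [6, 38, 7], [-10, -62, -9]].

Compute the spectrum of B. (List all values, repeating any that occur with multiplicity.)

4, 5, 12

Compute the characteristic polynomial p(s) = det(sI - B).
Expanding the 3×3 determinant: p(s) = s^3 - 21s^2 + 128s - 240.
Since p(12) = 0, s = 12 is a root.
Factor out (s - 12): p(s) = (s - 12)·(s^2 - 9s + 20).
The quadratic factors as (s - 4)·(s - 5).
Eigenvalues: 4, 5, 12.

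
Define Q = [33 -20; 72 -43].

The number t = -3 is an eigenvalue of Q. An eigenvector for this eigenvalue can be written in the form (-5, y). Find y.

-9

We need (Q + 3I)v = 0.
Q + 3I = [[36, -20], [72, -40]].
Row 1: (36)·-5 + (-20)·y = 0
Row 2: (72)·-5 + (-40)·y = 0
Solving gives y = -9.
Check: Q·(-5, -9) = (15, 27) = -3·(-5, -9).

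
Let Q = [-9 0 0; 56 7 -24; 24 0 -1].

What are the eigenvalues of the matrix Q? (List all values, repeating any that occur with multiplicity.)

-9, -1, 7

Set up det(tI - Q) = 0.
Expanding the 3×3 determinant: p(t) = t^3 + 3t^2 - 61t - 63.
Try t = -1: p(-1) = 0, so -1 is a root.
Dividing by (t + 1) leaves t^2 + 2t - 63.
The quadratic factors as (t + 9)·(t - 7).
Eigenvalues: -9, -1, 7.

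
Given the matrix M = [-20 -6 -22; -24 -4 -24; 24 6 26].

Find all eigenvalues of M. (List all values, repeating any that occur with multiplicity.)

-4, 2, 4

Compute the characteristic polynomial p(r) = det(rI - M).
Expanding the 3×3 determinant: p(r) = r^3 - 2r^2 - 16r + 32.
Try r = -4: p(-4) = 0, so -4 is a root.
Dividing by (r + 4) leaves r^2 - 6r + 8.
The quadratic factors as (r - 2)·(r - 4).
Eigenvalues: -4, 2, 4.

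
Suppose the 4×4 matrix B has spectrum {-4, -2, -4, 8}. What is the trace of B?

-2

trace(B) is the sum of the eigenvalues: (-4) + (-2) + (-4) + (8) = -2.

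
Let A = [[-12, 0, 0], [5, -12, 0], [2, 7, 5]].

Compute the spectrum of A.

-12, -12, 5

A is lower triangular, so its eigenvalues are the diagonal entries.
Diagonal: -12, -12, 5.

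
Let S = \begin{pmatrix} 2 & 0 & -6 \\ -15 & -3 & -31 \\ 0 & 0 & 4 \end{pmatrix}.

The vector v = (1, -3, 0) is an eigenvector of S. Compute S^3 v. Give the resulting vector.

First find the eigenvalue: Sv = (2, -6, 0) = 2·(1, -3, 0), so λ = 2.
Then S^3 v = λ^3·v = 2^3·(1, -3, 0) = 8·(1, -3, 0) = (8, -24, 0).

(8, -24, 0)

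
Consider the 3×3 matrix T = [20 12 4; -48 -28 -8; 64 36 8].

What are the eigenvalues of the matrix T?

-4, 0, 4

Compute the characteristic polynomial p(r) = det(rI - T).
Expanding the 3×3 determinant: p(r) = r^3 - 16r.
Rational-root test: r = 0 gives p(0) = 0.
Dividing by r leaves r^2 - 16.
The quadratic factors as (r + 4)·(r - 4).
Eigenvalues: -4, 0, 4.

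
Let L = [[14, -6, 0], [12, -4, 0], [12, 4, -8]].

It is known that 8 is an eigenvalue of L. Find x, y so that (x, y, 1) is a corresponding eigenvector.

1, 1

We need (L - 8I)v = 0.
L - 8I = [[6, -6, 0], [12, -12, 0], [12, 4, -16]].
Row 1: (6)·x + (-6)·y + (0)·1 = 0
Row 2: (12)·x + (-12)·y + (0)·1 = 0
Row 3: (12)·x + (4)·y + (-16)·1 = 0
Solving gives x = 1, y = 1.
Check: L·(1, 1, 1) = (8, 8, 8) = 8·(1, 1, 1).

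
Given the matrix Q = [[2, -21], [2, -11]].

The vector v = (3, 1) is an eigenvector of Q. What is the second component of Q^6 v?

First find the eigenvalue: Qv = (-15, -5) = -5·(3, 1), so λ = -5.
Then Q^6 v = λ^6·v = (-5)^6·(3, 1) = 15625·(3, 1) = (46875, 15625).

15625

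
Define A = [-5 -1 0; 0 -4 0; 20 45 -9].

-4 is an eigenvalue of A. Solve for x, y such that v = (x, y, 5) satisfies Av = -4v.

We need (A + 4I)v = 0.
A + 4I = [[-1, -1, 0], [0, 0, 0], [20, 45, -5]].
Row 1: (-1)·x + (-1)·y + (0)·5 = 0
Row 2: (0)·x + (0)·y + (0)·5 = 0
Row 3: (20)·x + (45)·y + (-5)·5 = 0
Solving gives x = -1, y = 1.
Check: A·(-1, 1, 5) = (4, -4, -20) = -4·(-1, 1, 5).

-1, 1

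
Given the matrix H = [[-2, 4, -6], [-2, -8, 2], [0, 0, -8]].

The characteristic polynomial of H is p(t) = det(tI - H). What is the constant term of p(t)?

p(t) = t^3 + 18t^2 + 104t + 192.
The constant term is 192.

192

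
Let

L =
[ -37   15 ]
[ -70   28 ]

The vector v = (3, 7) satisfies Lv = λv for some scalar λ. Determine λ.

Compute Lv: L·(3, 7) = (-6, -14).
Since Lv = λv, compare component 1: -6 = λ·3, so λ = -2.

-2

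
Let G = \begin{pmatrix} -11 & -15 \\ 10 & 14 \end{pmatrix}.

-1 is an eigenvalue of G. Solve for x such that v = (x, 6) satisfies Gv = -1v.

-9

We need (G + 1I)v = 0.
G + 1I = [[-10, -15], [10, 15]].
Row 1: (-10)·x + (-15)·6 = 0
Row 2: (10)·x + (15)·6 = 0
Solving gives x = -9.
Check: G·(-9, 6) = (9, -6) = -1·(-9, 6).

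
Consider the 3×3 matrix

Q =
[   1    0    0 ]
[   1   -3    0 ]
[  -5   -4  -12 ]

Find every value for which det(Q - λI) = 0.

-12, -3, 1

Q is lower triangular, so its eigenvalues are the diagonal entries.
Diagonal: 1, -3, -12.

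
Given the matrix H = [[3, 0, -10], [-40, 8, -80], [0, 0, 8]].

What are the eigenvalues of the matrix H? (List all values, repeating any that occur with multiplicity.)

Compute the characteristic polynomial p(s) = det(sI - H).
Expanding along the first row, p(s) = s^3 - 19s^2 + 112s - 192.
Try s = 8: p(8) = 0, so 8 is a root.
Factor out (s - 8): p(s) = (s - 8)·(s^2 - 11s + 24).
The quadratic factors as (s - 3)·(s - 8).
Eigenvalues: 3, 8, 8.

3, 8, 8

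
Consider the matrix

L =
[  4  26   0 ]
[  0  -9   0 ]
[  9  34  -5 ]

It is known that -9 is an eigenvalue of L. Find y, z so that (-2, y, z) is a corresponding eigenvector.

1, -4

We need (L + 9I)v = 0.
L + 9I = [[13, 26, 0], [0, 0, 0], [9, 34, 4]].
Row 1: (13)·-2 + (26)·y + (0)·z = 0
Row 2: (0)·-2 + (0)·y + (0)·z = 0
Row 3: (9)·-2 + (34)·y + (4)·z = 0
Solving gives y = 1, z = -4.
Check: L·(-2, 1, -4) = (18, -9, 36) = -9·(-2, 1, -4).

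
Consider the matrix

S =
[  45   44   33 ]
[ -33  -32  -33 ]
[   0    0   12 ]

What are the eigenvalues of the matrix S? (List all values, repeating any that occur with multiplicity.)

Compute the characteristic polynomial p(t) = det(tI - S).
Expanding along the first row, p(t) = t^3 - 25t^2 + 168t - 144.
Rational-root test: t = 12 gives p(12) = 0.
Dividing by (t - 12) leaves t^2 - 13t + 12.
The quadratic factors as (t - 1)·(t - 12).
Eigenvalues: 1, 12, 12.

1, 12, 12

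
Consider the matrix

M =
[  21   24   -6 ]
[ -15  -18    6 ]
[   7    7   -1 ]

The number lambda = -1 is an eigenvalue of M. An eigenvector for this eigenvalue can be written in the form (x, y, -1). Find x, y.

We need (M + 1I)v = 0.
M + 1I = [[22, 24, -6], [-15, -17, 6], [7, 7, 0]].
Row 1: (22)·x + (24)·y + (-6)·-1 = 0
Row 2: (-15)·x + (-17)·y + (6)·-1 = 0
Row 3: (7)·x + (7)·y + (0)·-1 = 0
Solving gives x = 3, y = -3.
Check: M·(3, -3, -1) = (-3, 3, 1) = -1·(3, -3, -1).

3, -3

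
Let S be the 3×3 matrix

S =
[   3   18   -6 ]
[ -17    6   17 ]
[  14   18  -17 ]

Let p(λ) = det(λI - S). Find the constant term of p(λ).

p(λ) = λ^3 + 8λ^2 - 51λ - 198.
The constant term is -198.

-198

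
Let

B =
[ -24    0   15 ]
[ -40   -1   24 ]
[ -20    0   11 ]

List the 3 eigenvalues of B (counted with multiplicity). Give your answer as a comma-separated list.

The characteristic polynomial is p(s) = det(sI - B).
Expanding along the first row, p(s) = s^3 + 14s^2 + 49s + 36.
Try s = -1: p(-1) = 0, so -1 is a root.
Factor out (s + 1): p(s) = (s + 1)·(s^2 + 13s + 36).
The quadratic factors as (s + 9)·(s + 4).
Eigenvalues: -9, -4, -1.

-9, -4, -1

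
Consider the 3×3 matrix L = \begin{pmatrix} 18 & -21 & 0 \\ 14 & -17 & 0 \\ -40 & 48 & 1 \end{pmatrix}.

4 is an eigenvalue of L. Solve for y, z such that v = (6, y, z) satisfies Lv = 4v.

We need (L - 4I)v = 0.
L - 4I = [[14, -21, 0], [14, -21, 0], [-40, 48, -3]].
Row 1: (14)·6 + (-21)·y + (0)·z = 0
Row 2: (14)·6 + (-21)·y + (0)·z = 0
Row 3: (-40)·6 + (48)·y + (-3)·z = 0
Solving gives y = 4, z = -16.
Check: L·(6, 4, -16) = (24, 16, -64) = 4·(6, 4, -16).

4, -16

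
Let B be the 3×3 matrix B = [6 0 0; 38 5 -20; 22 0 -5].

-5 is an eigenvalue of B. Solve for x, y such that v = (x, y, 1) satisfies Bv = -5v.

We need (B + 5I)v = 0.
B + 5I = [[11, 0, 0], [38, 10, -20], [22, 0, 0]].
Row 1: (11)·x + (0)·y + (0)·1 = 0
Row 2: (38)·x + (10)·y + (-20)·1 = 0
Row 3: (22)·x + (0)·y + (0)·1 = 0
Solving gives x = 0, y = 2.
Check: B·(0, 2, 1) = (0, -10, -5) = -5·(0, 2, 1).

0, 2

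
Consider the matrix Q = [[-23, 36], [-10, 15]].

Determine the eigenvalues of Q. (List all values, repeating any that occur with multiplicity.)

-5, -3

det(Q - λI) = (-23 - λ)(15 - λ) - (36)·(-10) = λ^2 + 8λ + 15.
This factors as (λ + 5)·(λ + 3) = 0.
Eigenvalues: -5, -3.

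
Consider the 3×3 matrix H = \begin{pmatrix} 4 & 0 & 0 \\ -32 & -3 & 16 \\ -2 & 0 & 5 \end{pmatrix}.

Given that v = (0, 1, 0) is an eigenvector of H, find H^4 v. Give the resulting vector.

(0, 81, 0)

First find the eigenvalue: Hv = (0, -3, 0) = -3·(0, 1, 0), so λ = -3.
Then H^4 v = λ^4·v = (-3)^4·(0, 1, 0) = 81·(0, 1, 0) = (0, 81, 0).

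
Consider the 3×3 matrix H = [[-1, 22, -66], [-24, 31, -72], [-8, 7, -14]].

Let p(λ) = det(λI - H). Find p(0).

70

p(0) = det(0·I − H) = det(−H) = (−1)^3·det(H).
det(H) = -70, so p(0) = 70.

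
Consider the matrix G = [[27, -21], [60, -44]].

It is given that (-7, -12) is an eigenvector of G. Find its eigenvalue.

Compute Gv: G·(-7, -12) = (63, 108).
Since Gv = λv, compare component 1: 63 = λ·-7, so λ = -9.

-9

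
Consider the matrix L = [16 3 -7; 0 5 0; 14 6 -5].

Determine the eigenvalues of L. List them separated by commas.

2, 5, 9

Compute the characteristic polynomial p(lambda) = det(lambda·I - L).
Expanding the 3×3 determinant: p(lambda) = lambda^3 - 16·lambda^2 + 73·lambda - 90.
Try lambda = 2: p(2) = 0, so 2 is a root.
Dividing by (lambda - 2) leaves lambda^2 - 14·lambda + 45.
The quadratic factors as (lambda - 5)·(lambda - 9).
Eigenvalues: 2, 5, 9.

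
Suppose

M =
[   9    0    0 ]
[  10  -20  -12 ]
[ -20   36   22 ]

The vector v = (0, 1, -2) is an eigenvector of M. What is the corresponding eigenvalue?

4

Compute Mv: M·(0, 1, -2) = (0, 4, -8).
Since Mv = λv, compare component 2: 4 = λ·1, so λ = 4.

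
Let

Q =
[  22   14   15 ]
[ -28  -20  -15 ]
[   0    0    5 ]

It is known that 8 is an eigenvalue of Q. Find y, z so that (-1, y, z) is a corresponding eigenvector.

We need (Q - 8I)v = 0.
Q - 8I = [[14, 14, 15], [-28, -28, -15], [0, 0, -3]].
Row 1: (14)·-1 + (14)·y + (15)·z = 0
Row 2: (-28)·-1 + (-28)·y + (-15)·z = 0
Row 3: (0)·-1 + (0)·y + (-3)·z = 0
Solving gives y = 1, z = 0.
Check: Q·(-1, 1, 0) = (-8, 8, 0) = 8·(-1, 1, 0).

1, 0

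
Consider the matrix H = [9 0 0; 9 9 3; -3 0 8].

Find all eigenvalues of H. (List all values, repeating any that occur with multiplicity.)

8, 9, 9

The characteristic polynomial is p(μ) = det(μI - H).
Cofactor expansion gives p(μ) = μ^3 - 26μ^2 + 225μ - 648.
Since p(9) = 0, μ = 9 is a root.
Factor out (μ - 9): p(μ) = (μ - 9)·(μ^2 - 17μ + 72).
The quadratic factors as (μ - 8)·(μ - 9).
Eigenvalues: 8, 9, 9.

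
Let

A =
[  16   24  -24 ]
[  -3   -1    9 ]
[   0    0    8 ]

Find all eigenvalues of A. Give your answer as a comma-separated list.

The characteristic polynomial is p(r) = det(rI - A).
Cofactor expansion gives p(r) = r^3 - 23r^2 + 176r - 448.
Try r = 8: p(8) = 0, so 8 is a root.
Dividing by (r - 8) leaves r^2 - 15r + 56.
The quadratic factors as (r - 7)·(r - 8).
Eigenvalues: 7, 8, 8.

7, 8, 8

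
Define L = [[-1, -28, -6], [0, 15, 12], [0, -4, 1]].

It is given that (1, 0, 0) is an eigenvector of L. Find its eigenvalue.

Compute Lv: L·(1, 0, 0) = (-1, 0, 0).
Since Lv = λv, compare component 1: -1 = λ·1, so λ = -1.

-1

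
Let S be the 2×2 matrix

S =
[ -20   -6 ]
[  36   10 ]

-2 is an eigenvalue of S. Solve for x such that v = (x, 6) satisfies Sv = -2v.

-2

We need (S + 2I)v = 0.
S + 2I = [[-18, -6], [36, 12]].
Row 1: (-18)·x + (-6)·6 = 0
Row 2: (36)·x + (12)·6 = 0
Solving gives x = -2.
Check: S·(-2, 6) = (4, -12) = -2·(-2, 6).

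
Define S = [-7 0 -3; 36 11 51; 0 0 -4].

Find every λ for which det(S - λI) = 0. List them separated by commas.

Set up det(λI - S) = 0.
Cofactor expansion gives p(λ) = λ^3 - 93λ - 308.
Rational-root test: λ = 11 gives p(11) = 0.
Factor out (λ - 11): p(λ) = (λ - 11)·(λ^2 + 11λ + 28).
The quadratic factors as (λ + 7)·(λ + 4).
Eigenvalues: -7, -4, 11.

-7, -4, 11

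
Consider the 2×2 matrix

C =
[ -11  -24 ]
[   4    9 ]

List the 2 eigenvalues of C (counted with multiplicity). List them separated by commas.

-3, 1

det(C - λI) = (-11 - λ)(9 - λ) - (-24)·(4) = λ^2 + 2λ - 3.
This factors as (λ + 3)·(λ - 1) = 0.
Eigenvalues: -3, 1.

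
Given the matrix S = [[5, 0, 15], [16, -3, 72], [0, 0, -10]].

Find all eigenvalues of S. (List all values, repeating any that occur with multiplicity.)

-10, -3, 5

The characteristic polynomial is p(μ) = det(μI - S).
Cofactor expansion gives p(μ) = μ^3 + 8μ^2 - 35μ - 150.
Since p(-3) = 0, μ = -3 is a root.
Factor out (μ + 3): p(μ) = (μ + 3)·(μ^2 + 5μ - 50).
The quadratic factors as (μ + 10)·(μ - 5).
Eigenvalues: -10, -3, 5.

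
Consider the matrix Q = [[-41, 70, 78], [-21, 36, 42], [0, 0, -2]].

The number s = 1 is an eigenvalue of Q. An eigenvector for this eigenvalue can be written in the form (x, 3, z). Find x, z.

5, 0

We need (Q - 1I)v = 0.
Q - 1I = [[-42, 70, 78], [-21, 35, 42], [0, 0, -3]].
Row 1: (-42)·x + (70)·3 + (78)·z = 0
Row 2: (-21)·x + (35)·3 + (42)·z = 0
Row 3: (0)·x + (0)·3 + (-3)·z = 0
Solving gives x = 5, z = 0.
Check: Q·(5, 3, 0) = (5, 3, 0) = 1·(5, 3, 0).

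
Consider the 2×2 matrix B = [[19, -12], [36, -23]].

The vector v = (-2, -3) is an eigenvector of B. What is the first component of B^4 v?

First find the eigenvalue: Bv = (-2, -3) = 1·(-2, -3), so λ = 1.
Then B^4 v = λ^4·v = 1^4·(-2, -3) = 1·(-2, -3) = (-2, -3).

-2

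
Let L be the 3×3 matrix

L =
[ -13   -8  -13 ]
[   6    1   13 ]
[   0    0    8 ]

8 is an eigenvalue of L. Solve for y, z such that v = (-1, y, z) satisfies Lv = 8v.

1, 1

We need (L - 8I)v = 0.
L - 8I = [[-21, -8, -13], [6, -7, 13], [0, 0, 0]].
Row 1: (-21)·-1 + (-8)·y + (-13)·z = 0
Row 2: (6)·-1 + (-7)·y + (13)·z = 0
Row 3: (0)·-1 + (0)·y + (0)·z = 0
Solving gives y = 1, z = 1.
Check: L·(-1, 1, 1) = (-8, 8, 8) = 8·(-1, 1, 1).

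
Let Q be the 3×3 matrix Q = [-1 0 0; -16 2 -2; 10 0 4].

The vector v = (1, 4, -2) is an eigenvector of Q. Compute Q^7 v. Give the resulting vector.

First find the eigenvalue: Qv = (-1, -4, 2) = -1·(1, 4, -2), so λ = -1.
Then Q^7 v = λ^7·v = (-1)^7·(1, 4, -2) = -1·(1, 4, -2) = (-1, -4, 2).

(-1, -4, 2)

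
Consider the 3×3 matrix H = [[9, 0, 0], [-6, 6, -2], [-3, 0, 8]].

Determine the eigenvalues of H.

Set up det(rI - H) = 0.
Cofactor expansion gives p(r) = r^3 - 23r^2 + 174r - 432.
Rational-root test: r = 9 gives p(9) = 0.
Factor out (r - 9): p(r) = (r - 9)·(r^2 - 14r + 48).
The quadratic factors as (r - 6)·(r - 8).
Eigenvalues: 6, 8, 9.

6, 8, 9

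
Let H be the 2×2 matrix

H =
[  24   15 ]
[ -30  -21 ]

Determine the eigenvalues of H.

-6, 9

det(H - sI) = (24 - s)(-21 - s) - (15)·(-30) = s^2 - 3s - 54.
This factors as (s + 6)·(s - 9) = 0.
Eigenvalues: -6, 9.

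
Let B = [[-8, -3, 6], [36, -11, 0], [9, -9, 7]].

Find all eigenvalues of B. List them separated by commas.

-11, -2, 1

Set up det(lambda·I - B) = 0.
Expanding the 3×3 determinant: p(lambda) = lambda^3 + 12·lambda^2 + 9·lambda - 22.
Since p(-2) = 0, lambda = -2 is a root.
Factor out (lambda + 2): p(lambda) = (lambda + 2)·(lambda^2 + 10·lambda - 11).
The quadratic factors as (lambda + 11)·(lambda - 1).
Eigenvalues: -11, -2, 1.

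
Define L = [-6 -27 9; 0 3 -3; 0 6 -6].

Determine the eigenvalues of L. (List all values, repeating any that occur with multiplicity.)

-6, -3, 0

Set up det(tI - L) = 0.
Expanding along the first row, p(t) = t^3 + 9t^2 + 18t.
Rational-root test: t = 0 gives p(0) = 0.
Dividing by t leaves t^2 + 9t + 18.
The quadratic factors as (t + 6)·(t + 3).
Eigenvalues: -6, -3, 0.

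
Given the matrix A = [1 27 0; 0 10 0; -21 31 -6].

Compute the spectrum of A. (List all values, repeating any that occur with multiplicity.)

Compute the characteristic polynomial p(μ) = det(μI - A).
Expanding the 3×3 determinant: p(μ) = μ^3 - 5μ^2 - 56μ + 60.
Rational-root test: μ = -6 gives p(-6) = 0.
Factor out (μ + 6): p(μ) = (μ + 6)·(μ^2 - 11μ + 10).
The quadratic factors as (μ - 1)·(μ - 10).
Eigenvalues: -6, 1, 10.

-6, 1, 10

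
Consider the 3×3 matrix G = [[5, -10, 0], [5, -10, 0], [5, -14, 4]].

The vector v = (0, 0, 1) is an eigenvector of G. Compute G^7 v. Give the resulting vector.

First find the eigenvalue: Gv = (0, 0, 4) = 4·(0, 0, 1), so λ = 4.
Then G^7 v = λ^7·v = 4^7·(0, 0, 1) = 16384·(0, 0, 1) = (0, 0, 16384).

(0, 0, 16384)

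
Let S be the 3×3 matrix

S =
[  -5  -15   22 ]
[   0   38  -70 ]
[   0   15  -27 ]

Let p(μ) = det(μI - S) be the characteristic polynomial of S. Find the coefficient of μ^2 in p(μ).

-6

The coefficient of μ^2 of det(μI - S) is −trace(S).
trace(S) = (-5) + (38) + (-27) = 6, so the coefficient is -6.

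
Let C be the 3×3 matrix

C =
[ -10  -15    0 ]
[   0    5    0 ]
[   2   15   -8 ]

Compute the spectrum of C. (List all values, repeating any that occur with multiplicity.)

-10, -8, 5

Set up det(lambda·I - C) = 0.
Expanding along the first row, p(lambda) = lambda^3 + 13·lambda^2 - 10·lambda - 400.
Try lambda = -8: p(-8) = 0, so -8 is a root.
Dividing by (lambda + 8) leaves lambda^2 + 5·lambda - 50.
The quadratic factors as (lambda + 10)·(lambda - 5).
Eigenvalues: -10, -8, 5.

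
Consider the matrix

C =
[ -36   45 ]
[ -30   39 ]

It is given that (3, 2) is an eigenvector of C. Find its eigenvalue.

Compute Cv: C·(3, 2) = (-18, -12).
Since Cv = λv, compare component 1: -18 = λ·3, so λ = -6.

-6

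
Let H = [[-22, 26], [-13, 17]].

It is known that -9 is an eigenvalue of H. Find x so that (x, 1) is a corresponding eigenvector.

We need (H + 9I)v = 0.
H + 9I = [[-13, 26], [-13, 26]].
Row 1: (-13)·x + (26)·1 = 0
Row 2: (-13)·x + (26)·1 = 0
Solving gives x = 2.
Check: H·(2, 1) = (-18, -9) = -9·(2, 1).

2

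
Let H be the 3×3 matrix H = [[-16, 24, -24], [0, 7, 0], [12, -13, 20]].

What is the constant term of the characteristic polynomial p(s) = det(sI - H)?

224

p(0) = det(0·I − H) = det(−H) = (−1)^3·det(H).
det(H) = -224, so p(0) = 224.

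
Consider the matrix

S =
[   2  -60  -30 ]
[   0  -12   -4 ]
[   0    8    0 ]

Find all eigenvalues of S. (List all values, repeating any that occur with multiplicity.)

Set up det(tI - S) = 0.
Expanding the 3×3 determinant: p(t) = t^3 + 10t^2 + 8t - 64.
Rational-root test: t = 2 gives p(2) = 0.
Factor out (t - 2): p(t) = (t - 2)·(t^2 + 12t + 32).
The quadratic factors as (t + 8)·(t + 4).
Eigenvalues: -8, -4, 2.

-8, -4, 2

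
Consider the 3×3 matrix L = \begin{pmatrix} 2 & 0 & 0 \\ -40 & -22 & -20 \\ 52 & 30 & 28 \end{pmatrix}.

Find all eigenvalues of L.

-2, 2, 8

The characteristic polynomial is p(lambda) = det(lambda·I - L).
Expanding along the first row, p(lambda) = lambda^3 - 8·lambda^2 - 4·lambda + 32.
Since p(-2) = 0, lambda = -2 is a root.
Dividing by (lambda + 2) leaves lambda^2 - 10·lambda + 16.
The quadratic factors as (lambda - 2)·(lambda - 8).
Eigenvalues: -2, 2, 8.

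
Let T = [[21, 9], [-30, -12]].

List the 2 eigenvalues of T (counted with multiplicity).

det(T - μI) = (21 - μ)(-12 - μ) - (9)·(-30) = μ^2 - 9μ + 18.
This factors as (μ - 3)·(μ - 6) = 0.
Eigenvalues: 3, 6.

3, 6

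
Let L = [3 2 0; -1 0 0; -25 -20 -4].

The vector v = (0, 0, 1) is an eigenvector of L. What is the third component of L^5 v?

-1024

First find the eigenvalue: Lv = (0, 0, -4) = -4·(0, 0, 1), so λ = -4.
Then L^5 v = λ^5·v = (-4)^5·(0, 0, 1) = -1024·(0, 0, 1) = (0, 0, -1024).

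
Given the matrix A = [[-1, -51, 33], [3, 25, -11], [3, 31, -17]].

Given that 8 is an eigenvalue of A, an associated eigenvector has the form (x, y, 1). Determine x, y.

We need (A - 8I)v = 0.
A - 8I = [[-9, -51, 33], [3, 17, -11], [3, 31, -25]].
Row 1: (-9)·x + (-51)·y + (33)·1 = 0
Row 2: (3)·x + (17)·y + (-11)·1 = 0
Row 3: (3)·x + (31)·y + (-25)·1 = 0
Solving gives x = -2, y = 1.
Check: A·(-2, 1, 1) = (-16, 8, 8) = 8·(-2, 1, 1).

-2, 1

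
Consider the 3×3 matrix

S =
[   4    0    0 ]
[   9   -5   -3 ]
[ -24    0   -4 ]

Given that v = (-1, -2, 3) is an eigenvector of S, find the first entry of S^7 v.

First find the eigenvalue: Sv = (-4, -8, 12) = 4·(-1, -2, 3), so λ = 4.
Then S^7 v = λ^7·v = 4^7·(-1, -2, 3) = 16384·(-1, -2, 3) = (-16384, -32768, 49152).

-16384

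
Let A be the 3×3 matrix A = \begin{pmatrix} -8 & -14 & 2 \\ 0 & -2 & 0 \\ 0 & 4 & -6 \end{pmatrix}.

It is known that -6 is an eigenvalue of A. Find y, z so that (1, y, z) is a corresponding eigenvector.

We need (A + 6I)v = 0.
A + 6I = [[-2, -14, 2], [0, 4, 0], [0, 4, 0]].
Row 1: (-2)·1 + (-14)·y + (2)·z = 0
Row 2: (0)·1 + (4)·y + (0)·z = 0
Row 3: (0)·1 + (4)·y + (0)·z = 0
Solving gives y = 0, z = 1.
Check: A·(1, 0, 1) = (-6, 0, -6) = -6·(1, 0, 1).

0, 1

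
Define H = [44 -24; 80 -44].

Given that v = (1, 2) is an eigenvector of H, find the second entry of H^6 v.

8192

First find the eigenvalue: Hv = (-4, -8) = -4·(1, 2), so λ = -4.
Then H^6 v = λ^6·v = (-4)^6·(1, 2) = 4096·(1, 2) = (4096, 8192).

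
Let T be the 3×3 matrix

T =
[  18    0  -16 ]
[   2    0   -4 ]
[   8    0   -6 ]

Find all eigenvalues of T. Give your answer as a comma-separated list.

Set up det(λI - T) = 0.
Expanding along the first row, p(λ) = λ^3 - 12λ^2 + 20λ.
Since p(0) = 0, λ = 0 is a root.
Dividing by λ leaves λ^2 - 12λ + 20.
The quadratic factors as (λ - 2)·(λ - 10).
Eigenvalues: 0, 2, 10.

0, 2, 10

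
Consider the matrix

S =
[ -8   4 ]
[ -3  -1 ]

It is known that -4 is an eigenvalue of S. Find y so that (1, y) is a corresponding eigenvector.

We need (S + 4I)v = 0.
S + 4I = [[-4, 4], [-3, 3]].
Row 1: (-4)·1 + (4)·y = 0
Row 2: (-3)·1 + (3)·y = 0
Solving gives y = 1.
Check: S·(1, 1) = (-4, -4) = -4·(1, 1).

1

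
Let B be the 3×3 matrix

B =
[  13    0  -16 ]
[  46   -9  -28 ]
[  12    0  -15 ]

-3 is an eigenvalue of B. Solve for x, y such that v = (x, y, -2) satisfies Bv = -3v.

We need (B + 3I)v = 0.
B + 3I = [[16, 0, -16], [46, -6, -28], [12, 0, -12]].
Row 1: (16)·x + (0)·y + (-16)·-2 = 0
Row 2: (46)·x + (-6)·y + (-28)·-2 = 0
Row 3: (12)·x + (0)·y + (-12)·-2 = 0
Solving gives x = -2, y = -6.
Check: B·(-2, -6, -2) = (6, 18, 6) = -3·(-2, -6, -2).

-2, -6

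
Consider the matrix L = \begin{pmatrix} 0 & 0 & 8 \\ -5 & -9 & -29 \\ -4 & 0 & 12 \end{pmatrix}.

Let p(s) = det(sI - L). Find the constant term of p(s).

288

p(s) = s^3 - 3s^2 - 76s + 288.
The constant term is 288.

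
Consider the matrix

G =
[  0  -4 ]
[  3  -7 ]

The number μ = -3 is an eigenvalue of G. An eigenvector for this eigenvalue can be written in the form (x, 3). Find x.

We need (G + 3I)v = 0.
G + 3I = [[3, -4], [3, -4]].
Row 1: (3)·x + (-4)·3 = 0
Row 2: (3)·x + (-4)·3 = 0
Solving gives x = 4.
Check: G·(4, 3) = (-12, -9) = -3·(4, 3).

4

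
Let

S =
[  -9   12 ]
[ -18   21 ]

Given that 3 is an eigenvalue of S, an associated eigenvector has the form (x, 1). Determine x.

1

We need (S - 3I)v = 0.
S - 3I = [[-12, 12], [-18, 18]].
Row 1: (-12)·x + (12)·1 = 0
Row 2: (-18)·x + (18)·1 = 0
Solving gives x = 1.
Check: S·(1, 1) = (3, 3) = 3·(1, 1).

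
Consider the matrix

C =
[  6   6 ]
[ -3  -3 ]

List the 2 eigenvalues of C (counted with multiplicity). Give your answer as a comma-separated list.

0, 3

det(C - λI) = (6 - λ)(-3 - λ) - (6)·(-3) = λ^2 - 3λ.
This factors as λ·(λ - 3) = 0.
Eigenvalues: 0, 3.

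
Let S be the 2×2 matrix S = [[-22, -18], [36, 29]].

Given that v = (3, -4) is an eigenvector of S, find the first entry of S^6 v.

First find the eigenvalue: Sv = (6, -8) = 2·(3, -4), so λ = 2.
Then S^6 v = λ^6·v = 2^6·(3, -4) = 64·(3, -4) = (192, -256).

192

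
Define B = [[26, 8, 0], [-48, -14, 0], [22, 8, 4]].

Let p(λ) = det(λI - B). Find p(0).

-80

p(0) = det(0·I − B) = det(−B) = (−1)^3·det(B).
det(B) = 80, so p(0) = -80.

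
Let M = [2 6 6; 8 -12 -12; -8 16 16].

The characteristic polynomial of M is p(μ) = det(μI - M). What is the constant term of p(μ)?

0

p(μ) = μ^3 - 6μ^2 + 8μ.
The constant term is 0.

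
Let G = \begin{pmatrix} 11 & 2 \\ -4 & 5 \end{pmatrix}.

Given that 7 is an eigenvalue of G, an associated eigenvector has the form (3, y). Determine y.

We need (G - 7I)v = 0.
G - 7I = [[4, 2], [-4, -2]].
Row 1: (4)·3 + (2)·y = 0
Row 2: (-4)·3 + (-2)·y = 0
Solving gives y = -6.
Check: G·(3, -6) = (21, -42) = 7·(3, -6).

-6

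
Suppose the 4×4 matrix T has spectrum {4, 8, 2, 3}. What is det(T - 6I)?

-48

If T has eigenvalues 4, 8, 2, 3, then T - 6I has eigenvalues -2, 2, -4, -3.
det(T - 6I) = (-2) · (2) · (-4) · (-3) = -48.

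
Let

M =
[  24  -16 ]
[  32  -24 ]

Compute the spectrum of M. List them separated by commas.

-8, 8

det(M - sI) = (24 - s)(-24 - s) - (-16)·(32) = s^2 - 64.
This factors as (s + 8)·(s - 8) = 0.
Eigenvalues: -8, 8.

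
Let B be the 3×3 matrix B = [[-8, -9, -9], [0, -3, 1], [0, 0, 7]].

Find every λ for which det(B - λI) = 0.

B is upper triangular, so its eigenvalues are the diagonal entries.
Diagonal: -8, -3, 7.

-8, -3, 7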